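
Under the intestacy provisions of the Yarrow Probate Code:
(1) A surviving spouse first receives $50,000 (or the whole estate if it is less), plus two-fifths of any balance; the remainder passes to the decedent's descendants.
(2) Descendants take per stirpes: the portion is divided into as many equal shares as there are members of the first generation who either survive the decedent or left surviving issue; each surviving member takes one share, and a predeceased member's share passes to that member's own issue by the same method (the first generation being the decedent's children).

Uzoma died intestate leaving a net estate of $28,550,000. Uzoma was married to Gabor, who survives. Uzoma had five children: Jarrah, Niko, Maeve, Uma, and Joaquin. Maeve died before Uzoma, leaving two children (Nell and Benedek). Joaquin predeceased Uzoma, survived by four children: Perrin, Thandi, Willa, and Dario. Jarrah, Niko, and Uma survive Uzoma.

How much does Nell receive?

Gabor first takes $50,000, leaving a balance of $28,500,000. Gabor then takes two-fifths of the balance ($11,400,000), for a total of $11,450,000. The remaining $17,100,000 passes to the descendants.
The descendants' portion ($17,100,000) is divided into 5 shares of $3,420,000: Jarrah, Niko, and Uma each take $3,420,000; Maeve's $3,420,000 share passes to Maeve's issue; Joaquin's $3,420,000 share passes to Joaquin's issue.
Maeve's share ($3,420,000) is divided into 2 shares of $1,710,000: Nell and Benedek each take $1,710,000.
Joaquin's share ($3,420,000) is divided into 4 shares of $855,000: Perrin, Thandi, Willa, and Dario each take $855,000.

Nell receives $1,710,000.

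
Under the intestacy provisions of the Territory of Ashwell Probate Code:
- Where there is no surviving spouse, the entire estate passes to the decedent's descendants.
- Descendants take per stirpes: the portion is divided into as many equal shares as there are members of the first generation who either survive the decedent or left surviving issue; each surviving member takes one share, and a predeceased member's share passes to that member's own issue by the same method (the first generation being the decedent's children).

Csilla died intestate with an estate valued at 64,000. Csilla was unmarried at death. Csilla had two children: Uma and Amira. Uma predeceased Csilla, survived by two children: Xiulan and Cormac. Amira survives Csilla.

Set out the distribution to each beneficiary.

The entire 64,000 passes to the descendants.
That amount (64,000) is divided into 2 shares of 32,000: Amira takes 32,000; Uma's 32,000 share passes to Uma's issue.
Uma's share (32,000) is divided into 2 shares of 16,000: Xiulan and Cormac each take 16,000.

Xiulan: 16,000; Cormac: 16,000; Amira: 32,000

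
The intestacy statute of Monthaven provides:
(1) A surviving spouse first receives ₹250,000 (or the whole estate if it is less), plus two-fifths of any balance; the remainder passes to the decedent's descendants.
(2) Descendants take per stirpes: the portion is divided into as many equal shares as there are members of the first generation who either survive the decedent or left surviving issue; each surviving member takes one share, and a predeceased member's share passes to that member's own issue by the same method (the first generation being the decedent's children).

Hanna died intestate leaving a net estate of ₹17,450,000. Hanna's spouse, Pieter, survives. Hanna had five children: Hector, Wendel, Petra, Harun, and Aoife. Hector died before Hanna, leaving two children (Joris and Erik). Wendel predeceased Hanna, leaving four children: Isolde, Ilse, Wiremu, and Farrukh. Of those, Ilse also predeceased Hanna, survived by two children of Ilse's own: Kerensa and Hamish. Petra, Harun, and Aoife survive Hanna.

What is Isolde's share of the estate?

Pieter first takes ₹250,000, leaving a balance of ₹17,200,000. Pieter then takes two-fifths of the balance (₹6,880,000), for a total of ₹7,130,000. The remaining ₹10,320,000 passes to the descendants.
The descendants' portion (₹10,320,000) is divided into 5 shares of ₹2,064,000: Petra, Harun, and Aoife each take ₹2,064,000; Hector's ₹2,064,000 share passes to Hector's issue; Wendel's ₹2,064,000 share passes to Wendel's issue.
Hector's share (₹2,064,000) is divided into 2 shares of ₹1,032,000: Joris and Erik each take ₹1,032,000.
Wendel's share (₹2,064,000) is divided into 4 shares of ₹516,000: Isolde, Wiremu, and Farrukh each take ₹516,000; Ilse's ₹516,000 share passes to Ilse's issue.
Ilse's share (₹516,000) is divided into 2 shares of ₹258,000: Kerensa and Hamish each take ₹258,000.

Isolde receives ₹516,000.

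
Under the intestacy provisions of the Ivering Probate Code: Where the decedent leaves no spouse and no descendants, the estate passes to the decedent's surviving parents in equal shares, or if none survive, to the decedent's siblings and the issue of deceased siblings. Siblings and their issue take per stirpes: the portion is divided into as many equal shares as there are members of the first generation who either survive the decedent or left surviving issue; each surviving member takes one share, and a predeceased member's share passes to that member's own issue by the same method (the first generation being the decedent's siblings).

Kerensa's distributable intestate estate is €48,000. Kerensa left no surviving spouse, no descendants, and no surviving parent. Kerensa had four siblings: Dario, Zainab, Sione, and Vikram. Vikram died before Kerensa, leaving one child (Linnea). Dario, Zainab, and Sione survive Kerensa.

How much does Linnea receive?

The entire €48,000 passes to the siblings and their issue.
That amount (€48,000) is divided into 4 shares of €12,000: Dario, Zainab, and Sione each take €12,000; Vikram's €12,000 share passes to Vikram's issue.
Vikram's share (€12,000) passes entirely to Linnea.

Linnea receives €12,000.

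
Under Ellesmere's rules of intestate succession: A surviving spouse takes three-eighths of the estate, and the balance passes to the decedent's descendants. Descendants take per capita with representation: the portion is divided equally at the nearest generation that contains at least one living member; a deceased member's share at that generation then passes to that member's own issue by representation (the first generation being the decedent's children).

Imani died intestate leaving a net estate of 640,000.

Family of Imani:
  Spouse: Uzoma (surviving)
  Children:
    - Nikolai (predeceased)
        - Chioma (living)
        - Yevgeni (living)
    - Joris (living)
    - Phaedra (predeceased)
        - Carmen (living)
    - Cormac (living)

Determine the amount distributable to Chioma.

Chioma receives 50,000.

Uzoma takes three-eighths of 640,000 = 240,000. The remaining 400,000 passes to the descendants.
The descendants' portion (400,000) is divided into 4 shares of 100,000: Joris and Cormac each take 100,000; Nikolai's 100,000 share passes to Nikolai's issue; Phaedra's 100,000 share passes to Phaedra's issue.
Nikolai's share (100,000) is divided into 2 shares of 50,000: Chioma and Yevgeni each take 50,000.
Phaedra's share (100,000) passes entirely to Carmen.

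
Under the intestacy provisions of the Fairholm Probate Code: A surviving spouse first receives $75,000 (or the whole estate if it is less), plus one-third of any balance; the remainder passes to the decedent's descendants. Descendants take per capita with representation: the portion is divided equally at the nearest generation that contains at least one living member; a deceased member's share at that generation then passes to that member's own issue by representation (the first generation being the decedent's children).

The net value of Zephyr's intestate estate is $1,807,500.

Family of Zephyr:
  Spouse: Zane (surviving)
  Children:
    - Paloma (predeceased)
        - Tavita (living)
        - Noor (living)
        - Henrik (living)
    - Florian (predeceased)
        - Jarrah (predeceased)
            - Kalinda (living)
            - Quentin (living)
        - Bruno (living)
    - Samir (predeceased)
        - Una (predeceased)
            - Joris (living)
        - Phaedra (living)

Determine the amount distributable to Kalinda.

Zane first takes $75,000, leaving a balance of $1,732,500. Zane then takes one-third of the balance ($577,500), for a total of $652,500. The remaining $1,155,000 passes to the descendants.
No child survives, so the initial division is made at the grandchildren's generation.
The descendants' portion ($1,155,000) is divided into 7 shares of $165,000: Tavita, Noor, Henrik, Bruno, and Phaedra each take $165,000; Jarrah's $165,000 share passes to Jarrah's issue; Una's $165,000 share passes to Una's issue.
Jarrah's share ($165,000) is divided into 2 shares of $82,500: Kalinda and Quentin each take $82,500.
Una's share ($165,000) passes entirely to Joris.

Kalinda receives $82,500.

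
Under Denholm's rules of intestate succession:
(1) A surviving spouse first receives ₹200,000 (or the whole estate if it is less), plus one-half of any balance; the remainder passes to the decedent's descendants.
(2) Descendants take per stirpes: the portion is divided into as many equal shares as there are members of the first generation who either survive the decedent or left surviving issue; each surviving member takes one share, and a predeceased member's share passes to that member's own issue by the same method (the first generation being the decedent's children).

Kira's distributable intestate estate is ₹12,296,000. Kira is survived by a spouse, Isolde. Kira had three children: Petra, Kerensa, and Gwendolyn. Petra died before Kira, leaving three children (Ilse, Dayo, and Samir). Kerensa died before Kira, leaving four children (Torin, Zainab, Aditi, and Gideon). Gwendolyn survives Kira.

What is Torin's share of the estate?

Torin receives ₹504,000.

Isolde first takes ₹200,000, leaving a balance of ₹12,096,000. Isolde then takes one-half of the balance (₹6,048,000), for a total of ₹6,248,000. The remaining ₹6,048,000 passes to the descendants.
The descendants' portion (₹6,048,000) is divided into 3 shares of ₹2,016,000: Gwendolyn takes ₹2,016,000; Petra's ₹2,016,000 share passes to Petra's issue; Kerensa's ₹2,016,000 share passes to Kerensa's issue.
Petra's share (₹2,016,000) is divided into 3 shares of ₹672,000: Ilse, Dayo, and Samir each take ₹672,000.
Kerensa's share (₹2,016,000) is divided into 4 shares of ₹504,000: Torin, Zainab, Aditi, and Gideon each take ₹504,000.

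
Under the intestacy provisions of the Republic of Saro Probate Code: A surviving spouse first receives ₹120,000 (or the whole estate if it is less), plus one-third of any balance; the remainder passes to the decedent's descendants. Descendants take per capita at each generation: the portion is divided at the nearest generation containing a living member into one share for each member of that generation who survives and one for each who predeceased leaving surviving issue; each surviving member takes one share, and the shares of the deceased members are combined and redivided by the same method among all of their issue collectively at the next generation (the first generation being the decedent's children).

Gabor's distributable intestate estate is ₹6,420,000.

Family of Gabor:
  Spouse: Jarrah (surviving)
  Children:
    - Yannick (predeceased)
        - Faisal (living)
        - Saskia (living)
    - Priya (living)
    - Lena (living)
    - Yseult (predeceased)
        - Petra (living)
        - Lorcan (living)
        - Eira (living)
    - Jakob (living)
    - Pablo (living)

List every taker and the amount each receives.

Jarrah: ₹2,220,000; Faisal: ₹280,000; Saskia: ₹280,000; Priya: ₹700,000; Lena: ₹700,000; Petra: ₹280,000; Lorcan: ₹280,000; Eira: ₹280,000; Jakob: ₹700,000; Pablo: ₹700,000

Jarrah first takes ₹120,000, leaving a balance of ₹6,300,000. Jarrah then takes one-third of the balance (₹2,100,000), for a total of ₹2,220,000. The remaining ₹4,200,000 passes to the descendants.
The descendants' portion (₹4,200,000) is divided at the children's generation into 6 shares of ₹700,000. Priya, Lena, Jakob, and Pablo each take ₹700,000. The 2 shares of the deceased (Yannick and Yseult) are combined into a pool of ₹1,400,000.
That pool (₹1,400,000) is divided at the grandchildren's generation equally among Faisal, Saskia, Petra, Lorcan, and Eira: ₹280,000 each.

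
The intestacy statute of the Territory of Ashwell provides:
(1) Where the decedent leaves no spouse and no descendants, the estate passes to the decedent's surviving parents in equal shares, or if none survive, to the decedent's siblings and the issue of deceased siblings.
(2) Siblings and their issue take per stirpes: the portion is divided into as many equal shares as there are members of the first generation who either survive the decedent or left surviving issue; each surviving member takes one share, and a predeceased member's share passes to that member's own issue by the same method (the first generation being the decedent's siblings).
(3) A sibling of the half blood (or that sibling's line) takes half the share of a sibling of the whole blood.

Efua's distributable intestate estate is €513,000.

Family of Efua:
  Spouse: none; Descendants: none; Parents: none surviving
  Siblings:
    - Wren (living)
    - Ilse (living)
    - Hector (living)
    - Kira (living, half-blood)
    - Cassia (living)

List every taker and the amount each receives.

The entire €513,000 passes to the siblings and their issue.
Counting each half-blood sibling's line as half a unit, there are 9/2 units in €513,000, so one unit is €114,000. Whole-blood lines (Wren, Ilse, Hector, and Cassia) take €114,000 each; half-blood lines (Kira) take €57,000 each.

Wren: €114,000; Ilse: €114,000; Hector: €114,000; Kira: €57,000; Cassia: €114,000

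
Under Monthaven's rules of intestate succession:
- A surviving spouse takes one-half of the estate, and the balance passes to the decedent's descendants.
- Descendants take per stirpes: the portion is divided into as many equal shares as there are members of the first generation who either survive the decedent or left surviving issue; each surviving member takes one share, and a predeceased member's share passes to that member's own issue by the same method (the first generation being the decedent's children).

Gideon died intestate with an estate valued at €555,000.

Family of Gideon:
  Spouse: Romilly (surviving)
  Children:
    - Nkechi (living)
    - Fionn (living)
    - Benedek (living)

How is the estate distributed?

Romilly takes one-half of €555,000 = €277,500. The remaining €277,500 passes to the descendants.
The descendants' portion (€277,500) is divided into 3 shares of €92,500: Nkechi, Fionn, and Benedek each take €92,500.

Romilly: €277,500; Nkechi: €92,500; Fionn: €92,500; Benedek: €92,500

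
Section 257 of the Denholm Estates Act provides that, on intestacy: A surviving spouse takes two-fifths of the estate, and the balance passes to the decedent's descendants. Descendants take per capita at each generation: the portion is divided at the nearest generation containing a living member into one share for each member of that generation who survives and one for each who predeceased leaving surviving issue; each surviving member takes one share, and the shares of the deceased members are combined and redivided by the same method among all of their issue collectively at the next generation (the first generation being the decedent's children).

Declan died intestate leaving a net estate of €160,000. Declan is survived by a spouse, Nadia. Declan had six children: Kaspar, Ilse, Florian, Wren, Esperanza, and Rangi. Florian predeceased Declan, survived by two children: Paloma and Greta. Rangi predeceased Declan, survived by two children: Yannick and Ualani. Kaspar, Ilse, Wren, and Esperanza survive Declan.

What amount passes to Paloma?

Paloma receives €8,000.

Nadia takes two-fifths of €160,000 = €64,000. The remaining €96,000 passes to the descendants.
The descendants' portion (€96,000) is divided at the children's generation into 6 shares of €16,000. Kaspar, Ilse, Wren, and Esperanza each take €16,000. The 2 shares of the deceased (Florian and Rangi) are combined into a pool of €32,000.
That pool (€32,000) is divided at the grandchildren's generation equally among Paloma, Greta, Yannick, and Ualani: €8,000 each.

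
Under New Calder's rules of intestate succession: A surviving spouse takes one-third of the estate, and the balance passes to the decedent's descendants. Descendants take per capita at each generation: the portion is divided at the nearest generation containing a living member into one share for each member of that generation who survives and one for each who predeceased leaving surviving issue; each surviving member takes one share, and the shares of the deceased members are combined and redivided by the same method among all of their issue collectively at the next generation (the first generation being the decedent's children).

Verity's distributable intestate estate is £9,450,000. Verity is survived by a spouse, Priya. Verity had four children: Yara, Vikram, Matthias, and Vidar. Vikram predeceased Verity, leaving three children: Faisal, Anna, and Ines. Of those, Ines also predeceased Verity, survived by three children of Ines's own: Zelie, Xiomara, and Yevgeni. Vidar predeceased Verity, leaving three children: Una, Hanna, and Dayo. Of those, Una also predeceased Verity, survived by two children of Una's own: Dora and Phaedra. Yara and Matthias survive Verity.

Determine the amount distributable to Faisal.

Faisal receives £525,000.

Priya takes one-third of £9,450,000 = £3,150,000. The remaining £6,300,000 passes to the descendants.
The descendants' portion (£6,300,000) is divided at the children's generation into 4 shares of £1,575,000. Yara and Matthias each take £1,575,000. The 2 shares of the deceased (Vikram and Vidar) are combined into a pool of £3,150,000.
That pool (£3,150,000) is divided at the grandchildren's generation into 6 shares of £525,000. Faisal, Anna, Hanna, and Dayo each take £525,000. The 2 shares of the deceased (Ines and Una) are combined into a pool of £1,050,000.
That pool (£1,050,000) is divided at the great-grandchildren's generation equally among Zelie, Xiomara, Yevgeni, Dora, and Phaedra: £210,000 each.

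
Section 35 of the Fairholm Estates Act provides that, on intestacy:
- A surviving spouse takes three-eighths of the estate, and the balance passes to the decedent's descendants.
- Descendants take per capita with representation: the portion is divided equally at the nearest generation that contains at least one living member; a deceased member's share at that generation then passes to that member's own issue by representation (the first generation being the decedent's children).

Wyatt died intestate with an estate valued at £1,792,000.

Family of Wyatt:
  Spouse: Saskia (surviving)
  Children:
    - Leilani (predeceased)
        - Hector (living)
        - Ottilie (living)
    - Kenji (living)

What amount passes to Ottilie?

Ottilie receives £280,000.

Saskia takes three-eighths of £1,792,000 = £672,000. The remaining £1,120,000 passes to the descendants.
The descendants' portion (£1,120,000) is divided into 2 shares of £560,000: Kenji takes £560,000; Leilani's £560,000 share passes to Leilani's issue.
Leilani's share (£560,000) is divided into 2 shares of £280,000: Hector and Ottilie each take £280,000.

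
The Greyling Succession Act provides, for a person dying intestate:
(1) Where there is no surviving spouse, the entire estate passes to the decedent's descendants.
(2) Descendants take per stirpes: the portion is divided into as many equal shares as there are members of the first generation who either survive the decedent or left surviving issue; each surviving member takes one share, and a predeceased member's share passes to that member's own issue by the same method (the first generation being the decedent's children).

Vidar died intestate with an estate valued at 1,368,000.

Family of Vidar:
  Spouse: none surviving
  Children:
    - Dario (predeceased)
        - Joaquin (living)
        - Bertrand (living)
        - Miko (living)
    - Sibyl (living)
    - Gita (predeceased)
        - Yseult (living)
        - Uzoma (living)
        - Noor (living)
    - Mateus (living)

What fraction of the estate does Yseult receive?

Yseult receives 1/12 of the estate.

The entire 1,368,000 passes to the descendants.
That amount (1,368,000) is divided into 4 shares of 342,000: Sibyl and Mateus each take 342,000; Dario's 342,000 share passes to Dario's issue; Gita's 342,000 share passes to Gita's issue.
Dario's share (342,000) is divided into 3 shares of 114,000: Joaquin, Bertrand, and Miko each take 114,000.
Gita's share (342,000) is divided into 3 shares of 114,000: Yseult, Uzoma, and Noor each take 114,000.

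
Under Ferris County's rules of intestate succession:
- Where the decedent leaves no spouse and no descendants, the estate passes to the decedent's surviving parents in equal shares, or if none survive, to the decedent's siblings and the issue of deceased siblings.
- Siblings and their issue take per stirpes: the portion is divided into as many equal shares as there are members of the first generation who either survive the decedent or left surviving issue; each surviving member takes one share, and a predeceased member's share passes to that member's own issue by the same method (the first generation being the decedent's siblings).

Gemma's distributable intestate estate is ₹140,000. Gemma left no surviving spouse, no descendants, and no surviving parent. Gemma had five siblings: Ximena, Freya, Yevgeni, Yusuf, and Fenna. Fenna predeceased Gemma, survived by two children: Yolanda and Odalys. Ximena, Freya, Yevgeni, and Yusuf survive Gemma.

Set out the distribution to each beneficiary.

Ximena: ₹28,000; Freya: ₹28,000; Yevgeni: ₹28,000; Yusuf: ₹28,000; Yolanda: ₹14,000; Odalys: ₹14,000

The entire ₹140,000 passes to the siblings and their issue.
That amount (₹140,000) is divided into 5 shares of ₹28,000: Ximena, Freya, Yevgeni, and Yusuf each take ₹28,000; Fenna's ₹28,000 share passes to Fenna's issue.
Fenna's share (₹28,000) is divided into 2 shares of ₹14,000: Yolanda and Odalys each take ₹14,000.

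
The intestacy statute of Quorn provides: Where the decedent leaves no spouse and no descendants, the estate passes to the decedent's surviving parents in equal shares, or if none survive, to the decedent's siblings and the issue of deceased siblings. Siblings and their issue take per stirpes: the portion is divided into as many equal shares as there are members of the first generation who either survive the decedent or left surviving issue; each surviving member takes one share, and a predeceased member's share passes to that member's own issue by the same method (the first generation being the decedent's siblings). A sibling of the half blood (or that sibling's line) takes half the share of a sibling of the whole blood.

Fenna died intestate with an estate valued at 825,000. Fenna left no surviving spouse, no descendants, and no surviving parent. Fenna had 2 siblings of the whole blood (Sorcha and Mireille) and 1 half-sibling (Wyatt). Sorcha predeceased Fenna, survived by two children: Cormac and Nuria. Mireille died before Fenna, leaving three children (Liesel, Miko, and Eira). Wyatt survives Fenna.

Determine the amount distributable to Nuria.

The entire 825,000 passes to the siblings and their issue.
Counting each half-blood sibling's line as half a unit, there are 5/2 units in 825,000, so one unit is 330,000. Whole-blood lines (Sorcha and Mireille) take 330,000 each; half-blood lines (Wyatt) take 165,000 each.
Sorcha's share (330,000) is divided into 2 shares of 165,000: Cormac and Nuria each take 165,000.
Mireille's share (330,000) is divided into 3 shares of 110,000: Liesel, Miko, and Eira each take 110,000.

Nuria receives 165,000.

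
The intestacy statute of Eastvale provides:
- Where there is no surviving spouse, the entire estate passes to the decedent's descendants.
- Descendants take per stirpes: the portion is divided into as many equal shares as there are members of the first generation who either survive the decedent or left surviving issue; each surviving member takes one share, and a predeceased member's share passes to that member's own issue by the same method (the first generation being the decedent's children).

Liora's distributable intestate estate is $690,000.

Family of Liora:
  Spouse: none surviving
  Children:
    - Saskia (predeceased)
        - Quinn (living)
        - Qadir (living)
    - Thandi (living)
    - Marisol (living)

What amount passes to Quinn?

Quinn receives $115,000.

The entire $690,000 passes to the descendants.
That amount ($690,000) is divided into 3 shares of $230,000: Thandi and Marisol each take $230,000; Saskia's $230,000 share passes to Saskia's issue.
Saskia's share ($230,000) is divided into 2 shares of $115,000: Quinn and Qadir each take $115,000.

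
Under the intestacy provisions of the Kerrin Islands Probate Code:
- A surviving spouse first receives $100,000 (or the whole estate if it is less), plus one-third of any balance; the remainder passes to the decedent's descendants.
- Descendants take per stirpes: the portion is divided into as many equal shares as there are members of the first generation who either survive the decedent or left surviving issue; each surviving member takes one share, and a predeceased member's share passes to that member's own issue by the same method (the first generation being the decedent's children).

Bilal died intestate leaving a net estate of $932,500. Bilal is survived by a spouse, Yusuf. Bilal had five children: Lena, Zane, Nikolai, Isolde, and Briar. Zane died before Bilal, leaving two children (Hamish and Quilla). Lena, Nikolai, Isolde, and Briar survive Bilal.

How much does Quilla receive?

Quilla receives $55,500.

Yusuf first takes $100,000, leaving a balance of $832,500. Yusuf then takes one-third of the balance ($277,500), for a total of $377,500. The remaining $555,000 passes to the descendants.
The descendants' portion ($555,000) is divided into 5 shares of $111,000: Lena, Nikolai, Isolde, and Briar each take $111,000; Zane's $111,000 share passes to Zane's issue.
Zane's share ($111,000) is divided into 2 shares of $55,500: Hamish and Quilla each take $55,500.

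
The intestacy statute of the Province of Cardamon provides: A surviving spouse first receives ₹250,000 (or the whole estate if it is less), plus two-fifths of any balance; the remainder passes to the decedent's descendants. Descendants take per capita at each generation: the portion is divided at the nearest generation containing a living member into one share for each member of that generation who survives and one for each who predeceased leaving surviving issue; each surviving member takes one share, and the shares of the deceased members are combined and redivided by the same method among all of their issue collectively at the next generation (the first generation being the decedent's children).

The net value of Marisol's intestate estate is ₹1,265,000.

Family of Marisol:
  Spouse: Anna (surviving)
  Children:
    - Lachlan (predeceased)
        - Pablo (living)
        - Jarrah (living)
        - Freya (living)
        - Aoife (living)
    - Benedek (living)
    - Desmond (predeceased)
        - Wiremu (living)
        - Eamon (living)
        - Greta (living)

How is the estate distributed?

Anna: ₹656,000; Pablo: ₹58,000; Jarrah: ₹58,000; Freya: ₹58,000; Aoife: ₹58,000; Benedek: ₹203,000; Wiremu: ₹58,000; Eamon: ₹58,000; Greta: ₹58,000

Anna first takes ₹250,000, leaving a balance of ₹1,015,000. Anna then takes two-fifths of the balance (₹406,000), for a total of ₹656,000. The remaining ₹609,000 passes to the descendants.
The descendants' portion (₹609,000) is divided at the children's generation into 3 shares of ₹203,000. Benedek takes ₹203,000. The 2 shares of the deceased (Lachlan and Desmond) are combined into a pool of ₹406,000.
That pool (₹406,000) is divided at the grandchildren's generation equally among Pablo, Jarrah, Freya, Aoife, Wiremu, Eamon, and Greta: ₹58,000 each.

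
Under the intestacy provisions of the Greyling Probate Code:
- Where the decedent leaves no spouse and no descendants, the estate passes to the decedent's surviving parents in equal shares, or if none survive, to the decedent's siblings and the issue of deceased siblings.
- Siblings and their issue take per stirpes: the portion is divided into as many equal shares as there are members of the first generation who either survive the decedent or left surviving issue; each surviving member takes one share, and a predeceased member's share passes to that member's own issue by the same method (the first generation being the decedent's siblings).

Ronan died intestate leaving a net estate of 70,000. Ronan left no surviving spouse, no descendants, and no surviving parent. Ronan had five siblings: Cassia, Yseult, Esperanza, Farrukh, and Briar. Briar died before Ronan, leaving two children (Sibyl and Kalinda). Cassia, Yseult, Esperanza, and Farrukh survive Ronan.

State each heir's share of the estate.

Cassia: 14,000; Yseult: 14,000; Esperanza: 14,000; Farrukh: 14,000; Sibyl: 7,000; Kalinda: 7,000

The entire 70,000 passes to the siblings and their issue.
That amount (70,000) is divided into 5 shares of 14,000: Cassia, Yseult, Esperanza, and Farrukh each take 14,000; Briar's 14,000 share passes to Briar's issue.
Briar's share (14,000) is divided into 2 shares of 7,000: Sibyl and Kalinda each take 7,000.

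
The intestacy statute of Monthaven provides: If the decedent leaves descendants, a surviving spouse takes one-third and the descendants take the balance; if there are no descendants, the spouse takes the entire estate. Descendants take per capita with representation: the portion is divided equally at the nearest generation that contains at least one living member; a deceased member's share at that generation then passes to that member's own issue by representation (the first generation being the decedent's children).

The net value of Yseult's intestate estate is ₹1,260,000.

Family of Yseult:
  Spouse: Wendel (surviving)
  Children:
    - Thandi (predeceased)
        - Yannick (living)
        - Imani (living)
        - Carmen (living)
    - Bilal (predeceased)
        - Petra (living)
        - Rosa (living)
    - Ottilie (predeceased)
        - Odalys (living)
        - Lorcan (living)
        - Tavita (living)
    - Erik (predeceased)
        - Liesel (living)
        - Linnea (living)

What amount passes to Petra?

Wendel takes one-third of ₹1,260,000 = ₹420,000. The remaining ₹840,000 passes to the descendants.
No child survives, so the initial division is made at the grandchildren's generation.
The descendants' portion (₹840,000) is divided into 10 shares of ₹84,000: Yannick, Imani, Carmen, Petra, Rosa, Odalys, Lorcan, Tavita, Liesel, and Linnea each take ₹84,000.

Petra receives ₹84,000.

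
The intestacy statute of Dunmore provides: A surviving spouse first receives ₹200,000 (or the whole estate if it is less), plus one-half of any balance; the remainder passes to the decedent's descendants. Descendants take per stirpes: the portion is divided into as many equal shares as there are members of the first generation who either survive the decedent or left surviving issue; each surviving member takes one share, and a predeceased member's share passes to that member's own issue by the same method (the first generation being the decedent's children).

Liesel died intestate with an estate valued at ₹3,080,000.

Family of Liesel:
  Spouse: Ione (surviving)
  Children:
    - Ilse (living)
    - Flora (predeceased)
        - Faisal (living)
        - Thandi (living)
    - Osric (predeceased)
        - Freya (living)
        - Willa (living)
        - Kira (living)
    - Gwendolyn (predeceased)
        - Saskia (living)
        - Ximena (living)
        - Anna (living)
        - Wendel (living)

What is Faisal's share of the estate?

Faisal receives ₹180,000.

Ione first takes ₹200,000, leaving a balance of ₹2,880,000. Ione then takes one-half of the balance (₹1,440,000), for a total of ₹1,640,000. The remaining ₹1,440,000 passes to the descendants.
The descendants' portion (₹1,440,000) is divided into 4 shares of ₹360,000: Ilse takes ₹360,000; Flora's ₹360,000 share passes to Flora's issue; Osric's ₹360,000 share passes to Osric's issue; Gwendolyn's ₹360,000 share passes to Gwendolyn's issue.
Flora's share (₹360,000) is divided into 2 shares of ₹180,000: Faisal and Thandi each take ₹180,000.
Osric's share (₹360,000) is divided into 3 shares of ₹120,000: Freya, Willa, and Kira each take ₹120,000.
Gwendolyn's share (₹360,000) is divided into 4 shares of ₹90,000: Saskia, Ximena, Anna, and Wendel each take ₹90,000.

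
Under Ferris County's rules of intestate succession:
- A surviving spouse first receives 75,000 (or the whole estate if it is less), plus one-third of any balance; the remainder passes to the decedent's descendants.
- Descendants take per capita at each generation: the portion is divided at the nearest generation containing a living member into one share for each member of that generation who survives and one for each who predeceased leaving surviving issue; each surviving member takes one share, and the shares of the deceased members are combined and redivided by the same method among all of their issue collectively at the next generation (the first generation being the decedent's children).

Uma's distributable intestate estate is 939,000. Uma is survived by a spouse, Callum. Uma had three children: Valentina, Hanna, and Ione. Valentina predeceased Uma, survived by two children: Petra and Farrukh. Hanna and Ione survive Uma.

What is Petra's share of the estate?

Petra receives 96,000.

Callum first takes 75,000, leaving a balance of 864,000. Callum then takes one-third of the balance (288,000), for a total of 363,000. The remaining 576,000 passes to the descendants.
The descendants' portion (576,000) is divided at the children's generation into 3 shares of 192,000. Hanna and Ione each take 192,000. The remaining share for the deceased Valentina (192,000) is carried to the next generation.
That pool (192,000) is divided at the grandchildren's generation equally among Petra and Farrukh: 96,000 each.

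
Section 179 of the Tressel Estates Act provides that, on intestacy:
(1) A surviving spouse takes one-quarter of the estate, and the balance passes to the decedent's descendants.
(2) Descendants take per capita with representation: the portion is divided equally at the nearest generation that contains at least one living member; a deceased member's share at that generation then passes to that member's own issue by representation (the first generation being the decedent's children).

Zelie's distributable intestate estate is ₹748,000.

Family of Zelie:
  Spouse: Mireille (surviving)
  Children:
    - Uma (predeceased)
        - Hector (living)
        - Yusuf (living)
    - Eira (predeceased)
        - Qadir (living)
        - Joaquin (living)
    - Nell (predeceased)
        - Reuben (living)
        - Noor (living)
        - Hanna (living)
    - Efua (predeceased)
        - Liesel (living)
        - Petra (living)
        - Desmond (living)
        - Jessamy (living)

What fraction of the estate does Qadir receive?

Mireille takes one-quarter of ₹748,000 = ₹187,000. The remaining ₹561,000 passes to the descendants.
No child survives, so the initial division is made at the grandchildren's generation.
The descendants' portion (₹561,000) is divided into 11 shares of ₹51,000: Hector, Yusuf, Qadir, Joaquin, Reuben, Noor, Hanna, Liesel, Petra, Desmond, and Jessamy each take ₹51,000.

Qadir receives 3/44 of the estate.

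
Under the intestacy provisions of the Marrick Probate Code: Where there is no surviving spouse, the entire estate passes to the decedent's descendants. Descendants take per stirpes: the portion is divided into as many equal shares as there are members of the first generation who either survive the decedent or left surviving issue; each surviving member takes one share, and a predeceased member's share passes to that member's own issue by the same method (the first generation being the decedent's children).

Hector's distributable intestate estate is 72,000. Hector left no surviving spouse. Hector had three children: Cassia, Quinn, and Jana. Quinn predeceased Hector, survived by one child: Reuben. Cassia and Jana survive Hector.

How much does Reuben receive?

Reuben receives 24,000.

The entire 72,000 passes to the descendants.
That amount (72,000) is divided into 3 shares of 24,000: Cassia and Jana each take 24,000; Quinn's 24,000 share passes to Quinn's issue.
Quinn's share (24,000) passes entirely to Reuben.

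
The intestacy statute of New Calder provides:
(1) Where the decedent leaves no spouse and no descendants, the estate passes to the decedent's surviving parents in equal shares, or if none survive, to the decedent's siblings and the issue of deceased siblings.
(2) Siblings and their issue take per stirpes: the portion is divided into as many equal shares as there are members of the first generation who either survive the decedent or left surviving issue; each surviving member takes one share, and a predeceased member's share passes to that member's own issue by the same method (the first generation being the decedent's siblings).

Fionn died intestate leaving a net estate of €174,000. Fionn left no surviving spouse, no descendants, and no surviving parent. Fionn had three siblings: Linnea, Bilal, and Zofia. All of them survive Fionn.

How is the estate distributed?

Linnea: €58,000; Bilal: €58,000; Zofia: €58,000

The entire €174,000 passes to the siblings and their issue.
That amount (€174,000) is divided into 3 shares of €58,000: Linnea, Bilal, and Zofia each take €58,000.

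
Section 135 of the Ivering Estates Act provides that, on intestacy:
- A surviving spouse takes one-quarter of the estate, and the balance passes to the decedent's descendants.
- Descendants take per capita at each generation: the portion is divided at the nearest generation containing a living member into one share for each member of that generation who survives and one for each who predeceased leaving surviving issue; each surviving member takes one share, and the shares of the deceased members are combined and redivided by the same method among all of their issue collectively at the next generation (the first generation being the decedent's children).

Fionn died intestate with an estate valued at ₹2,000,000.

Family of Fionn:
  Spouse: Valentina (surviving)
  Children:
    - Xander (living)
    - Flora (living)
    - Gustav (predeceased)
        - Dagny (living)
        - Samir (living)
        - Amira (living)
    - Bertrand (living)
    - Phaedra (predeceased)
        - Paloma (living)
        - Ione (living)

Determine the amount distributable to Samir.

Valentina takes one-quarter of ₹2,000,000 = ₹500,000. The remaining ₹1,500,000 passes to the descendants.
The descendants' portion (₹1,500,000) is divided at the children's generation into 5 shares of ₹300,000. Xander, Flora, and Bertrand each take ₹300,000. The 2 shares of the deceased (Gustav and Phaedra) are combined into a pool of ₹600,000.
That pool (₹600,000) is divided at the grandchildren's generation equally among Dagny, Samir, Amira, Paloma, and Ione: ₹120,000 each.

Samir receives ₹120,000.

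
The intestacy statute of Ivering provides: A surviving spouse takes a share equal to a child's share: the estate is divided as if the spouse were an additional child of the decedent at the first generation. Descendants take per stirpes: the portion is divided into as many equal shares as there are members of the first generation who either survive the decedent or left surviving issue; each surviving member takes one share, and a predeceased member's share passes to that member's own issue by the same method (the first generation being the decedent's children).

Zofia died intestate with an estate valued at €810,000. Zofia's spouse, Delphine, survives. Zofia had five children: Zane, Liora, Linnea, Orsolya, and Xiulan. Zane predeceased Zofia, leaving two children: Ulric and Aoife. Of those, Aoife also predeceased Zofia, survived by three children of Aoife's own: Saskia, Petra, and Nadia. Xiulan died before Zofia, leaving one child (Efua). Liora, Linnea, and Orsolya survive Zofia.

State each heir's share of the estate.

The spouse counts as an additional share at the children's level, so there are 6 primary shares of €135,000. Delphine takes one such share (€135,000).
The children's combined portion (€675,000) is divided into 5 shares of €135,000: Liora, Linnea, and Orsolya each take €135,000; Zane's €135,000 share passes to Zane's issue; Xiulan's €135,000 share passes to Xiulan's issue.
Zane's share (€135,000) is divided into 2 shares of €67,500: Ulric takes €67,500; Aoife's €67,500 share passes to Aoife's issue.
Aoife's share (€67,500) is divided into 3 shares of €22,500: Saskia, Petra, and Nadia each take €22,500.
Xiulan's share (€135,000) passes entirely to Efua.

Delphine: €135,000; Ulric: €67,500; Saskia: €22,500; Petra: €22,500; Nadia: €22,500; Liora: €135,000; Linnea: €135,000; Orsolya: €135,000; Efua: €135,000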